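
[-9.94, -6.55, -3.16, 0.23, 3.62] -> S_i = -9.94 + 3.39*i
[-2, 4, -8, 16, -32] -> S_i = -2*-2^i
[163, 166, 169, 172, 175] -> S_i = 163 + 3*i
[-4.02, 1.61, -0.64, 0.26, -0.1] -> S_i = -4.02*(-0.40)^i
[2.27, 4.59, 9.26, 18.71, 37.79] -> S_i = 2.27*2.02^i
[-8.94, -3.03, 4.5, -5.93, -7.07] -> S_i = Random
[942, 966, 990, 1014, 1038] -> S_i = 942 + 24*i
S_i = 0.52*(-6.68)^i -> [0.52, -3.47, 23.2, -155.0, 1035.4]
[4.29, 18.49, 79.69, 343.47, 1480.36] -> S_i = 4.29*4.31^i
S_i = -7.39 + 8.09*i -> [-7.39, 0.7, 8.79, 16.88, 24.97]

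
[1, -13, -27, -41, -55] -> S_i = 1 + -14*i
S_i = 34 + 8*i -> [34, 42, 50, 58, 66]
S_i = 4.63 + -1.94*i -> [4.63, 2.69, 0.75, -1.19, -3.13]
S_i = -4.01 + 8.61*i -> [-4.01, 4.6, 13.21, 21.82, 30.43]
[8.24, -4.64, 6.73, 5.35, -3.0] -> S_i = Random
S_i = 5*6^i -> [5, 30, 180, 1080, 6480]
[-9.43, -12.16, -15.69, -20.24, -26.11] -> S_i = -9.43*1.29^i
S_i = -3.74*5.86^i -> [-3.74, -21.92, -128.43, -752.6, -4410.24]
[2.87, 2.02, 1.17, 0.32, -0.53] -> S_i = 2.87 + -0.85*i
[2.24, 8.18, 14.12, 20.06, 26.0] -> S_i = 2.24 + 5.94*i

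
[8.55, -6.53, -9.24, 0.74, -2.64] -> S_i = Random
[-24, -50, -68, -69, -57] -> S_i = Random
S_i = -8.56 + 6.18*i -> [-8.56, -2.38, 3.8, 9.98, 16.16]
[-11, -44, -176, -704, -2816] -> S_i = -11*4^i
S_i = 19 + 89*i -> [19, 108, 197, 286, 375]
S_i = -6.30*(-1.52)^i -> [-6.3, 9.58, -14.56, 22.12, -33.63]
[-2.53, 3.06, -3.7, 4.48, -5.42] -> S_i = -2.53*(-1.21)^i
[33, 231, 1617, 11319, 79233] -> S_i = 33*7^i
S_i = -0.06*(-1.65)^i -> [-0.06, 0.1, -0.16, 0.27, -0.44]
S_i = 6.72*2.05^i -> [6.72, 13.78, 28.24, 57.89, 118.68]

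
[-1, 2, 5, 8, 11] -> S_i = -1 + 3*i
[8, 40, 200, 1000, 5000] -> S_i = 8*5^i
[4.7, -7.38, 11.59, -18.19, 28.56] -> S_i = 4.70*(-1.57)^i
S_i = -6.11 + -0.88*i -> [-6.11, -6.99, -7.87, -8.75, -9.63]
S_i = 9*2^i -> [9, 18, 36, 72, 144]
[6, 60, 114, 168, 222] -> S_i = 6 + 54*i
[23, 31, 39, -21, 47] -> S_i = Random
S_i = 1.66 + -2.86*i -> [1.66, -1.2, -4.06, -6.92, -9.78]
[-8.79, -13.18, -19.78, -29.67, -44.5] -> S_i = -8.79*1.50^i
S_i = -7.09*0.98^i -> [-7.09, -6.95, -6.81, -6.67, -6.54]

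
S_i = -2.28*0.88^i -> [-2.28, -2.01, -1.77, -1.55, -1.37]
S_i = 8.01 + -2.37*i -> [8.01, 5.64, 3.27, 0.9, -1.47]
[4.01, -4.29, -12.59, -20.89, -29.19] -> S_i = 4.01 + -8.30*i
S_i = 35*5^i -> [35, 175, 875, 4375, 21875]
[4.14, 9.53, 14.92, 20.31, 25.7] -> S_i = 4.14 + 5.39*i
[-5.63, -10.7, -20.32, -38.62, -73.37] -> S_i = -5.63*1.90^i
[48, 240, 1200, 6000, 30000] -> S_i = 48*5^i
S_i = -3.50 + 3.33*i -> [-3.5, -0.17, 3.16, 6.49, 9.82]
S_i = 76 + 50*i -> [76, 126, 176, 226, 276]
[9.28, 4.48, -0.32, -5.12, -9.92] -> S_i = 9.28 + -4.80*i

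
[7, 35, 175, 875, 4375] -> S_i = 7*5^i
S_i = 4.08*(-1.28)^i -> [4.08, -5.22, 6.68, -8.56, 10.95]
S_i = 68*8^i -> [68, 544, 4352, 34816, 278528]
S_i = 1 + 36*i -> [1, 37, 73, 109, 145]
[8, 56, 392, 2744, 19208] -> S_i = 8*7^i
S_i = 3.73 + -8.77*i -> [3.73, -5.04, -13.81, -22.58, -31.35]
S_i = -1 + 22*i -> [-1, 21, 43, 65, 87]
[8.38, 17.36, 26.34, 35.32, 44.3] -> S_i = 8.38 + 8.98*i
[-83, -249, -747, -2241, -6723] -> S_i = -83*3^i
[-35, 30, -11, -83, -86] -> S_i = Random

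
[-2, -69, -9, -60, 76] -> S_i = Random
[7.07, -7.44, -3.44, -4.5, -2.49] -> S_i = Random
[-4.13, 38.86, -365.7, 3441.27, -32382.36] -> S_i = -4.13*(-9.41)^i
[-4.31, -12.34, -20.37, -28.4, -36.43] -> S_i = -4.31 + -8.03*i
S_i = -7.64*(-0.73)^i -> [-7.64, 5.58, -4.07, 2.97, -2.17]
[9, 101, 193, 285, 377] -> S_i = 9 + 92*i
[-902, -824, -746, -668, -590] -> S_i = -902 + 78*i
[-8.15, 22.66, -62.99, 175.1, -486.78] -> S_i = -8.15*(-2.78)^i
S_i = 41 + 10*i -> [41, 51, 61, 71, 81]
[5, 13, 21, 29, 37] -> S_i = 5 + 8*i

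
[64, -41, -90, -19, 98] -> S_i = Random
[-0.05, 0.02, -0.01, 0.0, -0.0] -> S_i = -0.05*(-0.38)^i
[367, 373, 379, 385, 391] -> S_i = 367 + 6*i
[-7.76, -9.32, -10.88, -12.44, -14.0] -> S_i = -7.76 + -1.56*i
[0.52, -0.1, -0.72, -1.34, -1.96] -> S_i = 0.52 + -0.62*i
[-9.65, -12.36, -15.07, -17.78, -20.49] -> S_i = -9.65 + -2.71*i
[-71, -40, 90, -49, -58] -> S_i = Random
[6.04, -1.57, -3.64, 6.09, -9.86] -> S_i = Random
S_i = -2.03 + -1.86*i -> [-2.03, -3.89, -5.75, -7.61, -9.47]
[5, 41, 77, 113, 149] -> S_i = 5 + 36*i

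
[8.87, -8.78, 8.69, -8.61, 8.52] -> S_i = 8.87*(-0.99)^i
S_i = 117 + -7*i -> [117, 110, 103, 96, 89]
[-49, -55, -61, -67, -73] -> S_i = -49 + -6*i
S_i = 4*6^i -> [4, 24, 144, 864, 5184]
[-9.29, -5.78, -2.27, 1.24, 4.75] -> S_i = -9.29 + 3.51*i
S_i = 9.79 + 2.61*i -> [9.79, 12.4, 15.01, 17.62, 20.23]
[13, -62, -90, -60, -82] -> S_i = Random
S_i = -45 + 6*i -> [-45, -39, -33, -27, -21]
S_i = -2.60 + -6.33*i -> [-2.6, -8.93, -15.26, -21.59, -27.92]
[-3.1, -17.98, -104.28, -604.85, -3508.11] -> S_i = -3.10*5.80^i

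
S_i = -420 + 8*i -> [-420, -412, -404, -396, -388]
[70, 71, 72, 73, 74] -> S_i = 70 + 1*i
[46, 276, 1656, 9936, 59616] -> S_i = 46*6^i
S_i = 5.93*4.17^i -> [5.93, 24.73, 103.12, 429.99, 1793.08]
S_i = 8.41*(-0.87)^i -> [8.41, -7.32, 6.37, -5.54, 4.82]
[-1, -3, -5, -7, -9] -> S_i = -1 + -2*i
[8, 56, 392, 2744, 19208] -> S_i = 8*7^i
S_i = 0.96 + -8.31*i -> [0.96, -7.35, -15.66, -23.97, -32.28]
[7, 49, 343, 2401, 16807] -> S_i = 7*7^i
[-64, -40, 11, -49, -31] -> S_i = Random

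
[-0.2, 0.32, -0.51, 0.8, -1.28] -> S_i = -0.20*(-1.59)^i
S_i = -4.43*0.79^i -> [-4.43, -3.5, -2.76, -2.18, -1.73]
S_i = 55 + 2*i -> [55, 57, 59, 61, 63]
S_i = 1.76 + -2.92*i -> [1.76, -1.16, -4.08, -7.0, -9.92]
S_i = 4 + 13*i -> [4, 17, 30, 43, 56]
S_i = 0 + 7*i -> [0, 7, 14, 21, 28]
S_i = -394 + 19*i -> [-394, -375, -356, -337, -318]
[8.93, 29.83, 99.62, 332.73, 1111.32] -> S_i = 8.93*3.34^i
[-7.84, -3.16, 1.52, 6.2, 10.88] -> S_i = -7.84 + 4.68*i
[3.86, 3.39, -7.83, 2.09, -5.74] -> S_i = Random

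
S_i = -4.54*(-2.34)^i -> [-4.54, 10.62, -24.86, 58.17, -136.12]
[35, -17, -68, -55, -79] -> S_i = Random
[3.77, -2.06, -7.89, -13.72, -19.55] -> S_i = 3.77 + -5.83*i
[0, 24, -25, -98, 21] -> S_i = Random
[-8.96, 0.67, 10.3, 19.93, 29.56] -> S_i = -8.96 + 9.63*i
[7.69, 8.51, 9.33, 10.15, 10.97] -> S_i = 7.69 + 0.82*i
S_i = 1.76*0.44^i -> [1.76, 0.77, 0.34, 0.15, 0.07]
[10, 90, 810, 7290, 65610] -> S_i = 10*9^i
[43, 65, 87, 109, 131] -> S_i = 43 + 22*i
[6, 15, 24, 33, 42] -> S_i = 6 + 9*i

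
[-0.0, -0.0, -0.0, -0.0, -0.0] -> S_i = -0.00*0.04^i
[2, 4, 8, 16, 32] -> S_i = 2*2^i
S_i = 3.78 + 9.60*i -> [3.78, 13.38, 22.98, 32.58, 42.18]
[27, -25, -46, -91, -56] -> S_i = Random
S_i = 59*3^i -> [59, 177, 531, 1593, 4779]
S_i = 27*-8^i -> [27, -216, 1728, -13824, 110592]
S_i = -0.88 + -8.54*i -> [-0.88, -9.42, -17.96, -26.5, -35.04]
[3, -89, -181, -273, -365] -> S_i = 3 + -92*i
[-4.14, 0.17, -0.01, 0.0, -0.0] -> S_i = -4.14*(-0.04)^i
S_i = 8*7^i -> [8, 56, 392, 2744, 19208]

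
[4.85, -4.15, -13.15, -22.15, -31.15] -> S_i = 4.85 + -9.00*i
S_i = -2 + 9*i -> [-2, 7, 16, 25, 34]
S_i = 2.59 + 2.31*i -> [2.59, 4.9, 7.21, 9.52, 11.83]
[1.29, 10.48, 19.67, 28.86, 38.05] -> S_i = 1.29 + 9.19*i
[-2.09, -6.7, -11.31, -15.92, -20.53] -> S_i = -2.09 + -4.61*i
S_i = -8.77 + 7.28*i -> [-8.77, -1.49, 5.79, 13.07, 20.35]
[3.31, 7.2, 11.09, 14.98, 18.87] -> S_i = 3.31 + 3.89*i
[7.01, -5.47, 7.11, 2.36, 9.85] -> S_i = Random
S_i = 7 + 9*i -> [7, 16, 25, 34, 43]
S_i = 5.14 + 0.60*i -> [5.14, 5.74, 6.34, 6.94, 7.54]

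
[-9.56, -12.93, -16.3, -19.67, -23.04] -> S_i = -9.56 + -3.37*i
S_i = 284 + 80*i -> [284, 364, 444, 524, 604]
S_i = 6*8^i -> [6, 48, 384, 3072, 24576]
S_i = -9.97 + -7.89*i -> [-9.97, -17.86, -25.75, -33.64, -41.53]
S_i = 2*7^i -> [2, 14, 98, 686, 4802]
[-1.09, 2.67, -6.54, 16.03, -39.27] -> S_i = -1.09*(-2.45)^i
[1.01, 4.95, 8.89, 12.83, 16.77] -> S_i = 1.01 + 3.94*i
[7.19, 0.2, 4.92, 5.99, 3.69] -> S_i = Random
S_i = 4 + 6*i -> [4, 10, 16, 22, 28]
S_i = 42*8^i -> [42, 336, 2688, 21504, 172032]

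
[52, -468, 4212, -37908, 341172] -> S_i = 52*-9^i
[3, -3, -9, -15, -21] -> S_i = 3 + -6*i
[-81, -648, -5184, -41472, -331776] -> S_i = -81*8^i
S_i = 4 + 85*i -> [4, 89, 174, 259, 344]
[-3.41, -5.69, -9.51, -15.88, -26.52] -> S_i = -3.41*1.67^i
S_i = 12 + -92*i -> [12, -80, -172, -264, -356]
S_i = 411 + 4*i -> [411, 415, 419, 423, 427]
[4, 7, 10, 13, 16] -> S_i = 4 + 3*i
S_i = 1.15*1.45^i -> [1.15, 1.67, 2.42, 3.51, 5.08]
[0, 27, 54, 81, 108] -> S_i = 0 + 27*i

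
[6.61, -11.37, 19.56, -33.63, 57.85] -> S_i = 6.61*(-1.72)^i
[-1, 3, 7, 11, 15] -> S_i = -1 + 4*i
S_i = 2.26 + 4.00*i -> [2.26, 6.26, 10.26, 14.26, 18.26]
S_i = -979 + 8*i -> [-979, -971, -963, -955, -947]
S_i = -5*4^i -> [-5, -20, -80, -320, -1280]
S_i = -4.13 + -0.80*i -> [-4.13, -4.93, -5.73, -6.53, -7.33]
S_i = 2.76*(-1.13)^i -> [2.76, -3.12, 3.52, -3.98, 4.5]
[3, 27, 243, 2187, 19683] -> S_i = 3*9^i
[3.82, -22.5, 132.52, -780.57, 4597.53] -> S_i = 3.82*(-5.89)^i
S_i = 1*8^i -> [1, 8, 64, 512, 4096]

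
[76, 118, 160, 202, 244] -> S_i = 76 + 42*i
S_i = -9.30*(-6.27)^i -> [-9.3, 58.31, -365.61, 2292.37, -14373.19]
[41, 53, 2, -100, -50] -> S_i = Random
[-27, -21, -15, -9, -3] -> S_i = -27 + 6*i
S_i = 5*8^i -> [5, 40, 320, 2560, 20480]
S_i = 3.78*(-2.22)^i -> [3.78, -8.39, 18.63, -41.36, 91.81]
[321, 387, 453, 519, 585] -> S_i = 321 + 66*i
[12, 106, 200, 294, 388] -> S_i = 12 + 94*i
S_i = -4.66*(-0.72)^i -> [-4.66, 3.36, -2.42, 1.74, -1.25]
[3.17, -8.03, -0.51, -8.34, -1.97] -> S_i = Random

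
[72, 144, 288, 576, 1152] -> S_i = 72*2^i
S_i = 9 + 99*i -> [9, 108, 207, 306, 405]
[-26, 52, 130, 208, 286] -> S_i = -26 + 78*i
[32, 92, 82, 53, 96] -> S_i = Random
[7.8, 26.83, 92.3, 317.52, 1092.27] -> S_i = 7.80*3.44^i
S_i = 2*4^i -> [2, 8, 32, 128, 512]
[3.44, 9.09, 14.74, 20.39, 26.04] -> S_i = 3.44 + 5.65*i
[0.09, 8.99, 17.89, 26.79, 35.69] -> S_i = 0.09 + 8.90*i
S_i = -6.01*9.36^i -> [-6.01, -56.25, -526.53, -4928.36, -46129.41]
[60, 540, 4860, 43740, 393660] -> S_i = 60*9^i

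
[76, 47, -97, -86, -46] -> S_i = Random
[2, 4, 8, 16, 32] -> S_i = 2*2^i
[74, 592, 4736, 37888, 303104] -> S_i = 74*8^i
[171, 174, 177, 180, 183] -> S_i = 171 + 3*i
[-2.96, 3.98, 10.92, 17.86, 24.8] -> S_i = -2.96 + 6.94*i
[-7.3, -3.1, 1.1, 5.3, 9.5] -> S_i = -7.30 + 4.20*i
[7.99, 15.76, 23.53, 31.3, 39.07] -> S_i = 7.99 + 7.77*i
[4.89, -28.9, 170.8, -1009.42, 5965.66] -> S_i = 4.89*(-5.91)^i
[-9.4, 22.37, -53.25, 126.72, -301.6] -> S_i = -9.40*(-2.38)^i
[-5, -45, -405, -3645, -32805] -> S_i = -5*9^i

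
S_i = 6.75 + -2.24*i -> [6.75, 4.51, 2.27, 0.03, -2.21]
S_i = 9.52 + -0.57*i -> [9.52, 8.95, 8.38, 7.81, 7.24]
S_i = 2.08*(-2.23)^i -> [2.08, -4.64, 10.34, -23.07, 51.44]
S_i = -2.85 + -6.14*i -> [-2.85, -8.99, -15.13, -21.27, -27.41]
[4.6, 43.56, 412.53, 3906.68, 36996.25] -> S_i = 4.60*9.47^i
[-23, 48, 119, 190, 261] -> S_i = -23 + 71*i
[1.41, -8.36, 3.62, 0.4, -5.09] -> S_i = Random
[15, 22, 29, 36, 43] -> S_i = 15 + 7*i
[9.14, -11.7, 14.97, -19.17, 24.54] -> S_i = 9.14*(-1.28)^i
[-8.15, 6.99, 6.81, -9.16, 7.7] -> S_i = Random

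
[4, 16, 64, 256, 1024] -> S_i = 4*4^i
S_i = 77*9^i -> [77, 693, 6237, 56133, 505197]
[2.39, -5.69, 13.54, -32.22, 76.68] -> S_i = 2.39*(-2.38)^i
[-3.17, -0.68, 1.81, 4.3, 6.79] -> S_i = -3.17 + 2.49*i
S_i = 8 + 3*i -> [8, 11, 14, 17, 20]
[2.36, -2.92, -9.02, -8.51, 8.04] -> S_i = Random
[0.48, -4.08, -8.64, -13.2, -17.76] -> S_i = 0.48 + -4.56*i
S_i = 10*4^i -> [10, 40, 160, 640, 2560]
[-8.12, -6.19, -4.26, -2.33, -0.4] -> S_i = -8.12 + 1.93*i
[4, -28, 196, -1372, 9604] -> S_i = 4*-7^i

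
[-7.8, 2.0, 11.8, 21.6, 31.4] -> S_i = -7.80 + 9.80*i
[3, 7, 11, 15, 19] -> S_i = 3 + 4*i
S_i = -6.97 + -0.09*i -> [-6.97, -7.06, -7.15, -7.24, -7.33]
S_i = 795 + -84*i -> [795, 711, 627, 543, 459]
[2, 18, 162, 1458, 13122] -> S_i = 2*9^i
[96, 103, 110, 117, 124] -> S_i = 96 + 7*i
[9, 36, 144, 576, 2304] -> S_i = 9*4^i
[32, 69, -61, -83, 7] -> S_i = Random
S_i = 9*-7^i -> [9, -63, 441, -3087, 21609]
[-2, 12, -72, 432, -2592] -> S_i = -2*-6^i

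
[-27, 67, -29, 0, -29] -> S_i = Random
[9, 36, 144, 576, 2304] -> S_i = 9*4^i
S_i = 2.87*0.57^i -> [2.87, 1.64, 0.93, 0.53, 0.3]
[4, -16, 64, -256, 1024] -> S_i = 4*-4^i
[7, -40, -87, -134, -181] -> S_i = 7 + -47*i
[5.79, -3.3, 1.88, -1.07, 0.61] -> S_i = 5.79*(-0.57)^i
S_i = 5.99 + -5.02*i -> [5.99, 0.97, -4.05, -9.07, -14.09]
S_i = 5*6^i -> [5, 30, 180, 1080, 6480]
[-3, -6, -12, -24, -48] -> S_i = -3*2^i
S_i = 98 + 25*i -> [98, 123, 148, 173, 198]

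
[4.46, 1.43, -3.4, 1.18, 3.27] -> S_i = Random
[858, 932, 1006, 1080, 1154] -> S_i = 858 + 74*i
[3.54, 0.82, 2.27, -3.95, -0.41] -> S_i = Random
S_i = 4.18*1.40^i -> [4.18, 5.85, 8.19, 11.47, 16.06]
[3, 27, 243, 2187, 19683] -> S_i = 3*9^i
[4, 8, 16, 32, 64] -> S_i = 4*2^i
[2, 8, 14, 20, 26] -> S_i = 2 + 6*i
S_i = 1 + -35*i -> [1, -34, -69, -104, -139]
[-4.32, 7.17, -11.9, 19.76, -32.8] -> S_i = -4.32*(-1.66)^i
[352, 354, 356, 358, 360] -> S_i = 352 + 2*i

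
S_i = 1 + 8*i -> [1, 9, 17, 25, 33]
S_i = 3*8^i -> [3, 24, 192, 1536, 12288]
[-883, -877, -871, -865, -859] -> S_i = -883 + 6*i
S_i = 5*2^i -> [5, 10, 20, 40, 80]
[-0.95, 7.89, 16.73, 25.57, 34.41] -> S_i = -0.95 + 8.84*i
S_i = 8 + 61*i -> [8, 69, 130, 191, 252]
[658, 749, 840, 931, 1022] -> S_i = 658 + 91*i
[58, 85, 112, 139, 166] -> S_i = 58 + 27*i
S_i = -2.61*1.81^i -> [-2.61, -4.72, -8.55, -15.48, -28.01]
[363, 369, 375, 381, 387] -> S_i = 363 + 6*i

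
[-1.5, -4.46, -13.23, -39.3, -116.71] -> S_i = -1.50*2.97^i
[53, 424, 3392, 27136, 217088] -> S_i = 53*8^i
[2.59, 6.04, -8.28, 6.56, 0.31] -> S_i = Random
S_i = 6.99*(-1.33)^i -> [6.99, -9.3, 12.36, -16.44, 21.87]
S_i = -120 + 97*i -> [-120, -23, 74, 171, 268]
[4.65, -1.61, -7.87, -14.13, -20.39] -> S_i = 4.65 + -6.26*i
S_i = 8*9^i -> [8, 72, 648, 5832, 52488]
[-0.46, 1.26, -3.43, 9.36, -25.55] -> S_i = -0.46*(-2.73)^i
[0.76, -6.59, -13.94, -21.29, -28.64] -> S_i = 0.76 + -7.35*i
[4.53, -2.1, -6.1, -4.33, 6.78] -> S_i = Random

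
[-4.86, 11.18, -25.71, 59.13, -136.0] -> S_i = -4.86*(-2.30)^i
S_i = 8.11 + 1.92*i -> [8.11, 10.03, 11.95, 13.87, 15.79]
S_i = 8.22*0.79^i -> [8.22, 6.49, 5.13, 4.05, 3.2]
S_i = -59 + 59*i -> [-59, 0, 59, 118, 177]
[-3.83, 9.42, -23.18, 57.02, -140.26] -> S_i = -3.83*(-2.46)^i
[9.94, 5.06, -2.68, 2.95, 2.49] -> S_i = Random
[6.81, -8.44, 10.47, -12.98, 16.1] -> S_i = 6.81*(-1.24)^i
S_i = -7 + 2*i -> [-7, -5, -3, -1, 1]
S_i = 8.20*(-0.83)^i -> [8.2, -6.81, 5.65, -4.69, 3.89]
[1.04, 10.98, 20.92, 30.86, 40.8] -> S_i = 1.04 + 9.94*i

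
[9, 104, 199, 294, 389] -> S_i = 9 + 95*i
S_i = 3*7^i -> [3, 21, 147, 1029, 7203]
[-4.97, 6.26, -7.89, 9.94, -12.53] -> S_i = -4.97*(-1.26)^i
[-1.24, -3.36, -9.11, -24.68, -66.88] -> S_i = -1.24*2.71^i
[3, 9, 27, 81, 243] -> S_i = 3*3^i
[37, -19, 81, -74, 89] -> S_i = Random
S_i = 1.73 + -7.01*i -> [1.73, -5.28, -12.29, -19.3, -26.31]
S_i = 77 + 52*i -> [77, 129, 181, 233, 285]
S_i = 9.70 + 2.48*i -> [9.7, 12.18, 14.66, 17.14, 19.62]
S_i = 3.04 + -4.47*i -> [3.04, -1.43, -5.9, -10.37, -14.84]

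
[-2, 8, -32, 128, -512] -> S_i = -2*-4^i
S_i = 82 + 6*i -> [82, 88, 94, 100, 106]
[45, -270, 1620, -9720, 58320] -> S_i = 45*-6^i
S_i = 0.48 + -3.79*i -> [0.48, -3.31, -7.1, -10.89, -14.68]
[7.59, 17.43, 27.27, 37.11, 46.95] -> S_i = 7.59 + 9.84*i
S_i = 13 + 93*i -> [13, 106, 199, 292, 385]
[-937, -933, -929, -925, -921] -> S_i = -937 + 4*i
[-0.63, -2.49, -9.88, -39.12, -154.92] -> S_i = -0.63*3.96^i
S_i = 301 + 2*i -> [301, 303, 305, 307, 309]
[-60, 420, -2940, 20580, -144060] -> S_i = -60*-7^i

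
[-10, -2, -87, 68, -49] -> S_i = Random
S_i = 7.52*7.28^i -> [7.52, 54.75, 398.55, 2901.43, 21122.4]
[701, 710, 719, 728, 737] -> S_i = 701 + 9*i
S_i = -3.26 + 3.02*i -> [-3.26, -0.24, 2.78, 5.8, 8.82]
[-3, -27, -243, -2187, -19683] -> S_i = -3*9^i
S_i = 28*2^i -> [28, 56, 112, 224, 448]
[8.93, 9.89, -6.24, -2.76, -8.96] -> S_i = Random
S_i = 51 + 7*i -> [51, 58, 65, 72, 79]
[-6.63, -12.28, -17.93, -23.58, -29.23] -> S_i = -6.63 + -5.65*i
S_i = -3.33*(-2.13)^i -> [-3.33, 7.09, -15.11, 32.18, -68.54]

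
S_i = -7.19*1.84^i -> [-7.19, -13.23, -24.34, -44.79, -82.41]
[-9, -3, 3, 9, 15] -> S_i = -9 + 6*i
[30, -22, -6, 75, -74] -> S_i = Random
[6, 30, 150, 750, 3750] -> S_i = 6*5^i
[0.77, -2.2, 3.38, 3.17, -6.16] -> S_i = Random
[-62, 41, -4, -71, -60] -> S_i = Random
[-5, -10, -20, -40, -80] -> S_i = -5*2^i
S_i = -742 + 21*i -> [-742, -721, -700, -679, -658]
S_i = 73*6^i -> [73, 438, 2628, 15768, 94608]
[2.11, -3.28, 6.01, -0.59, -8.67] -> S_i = Random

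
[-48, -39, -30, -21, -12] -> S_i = -48 + 9*i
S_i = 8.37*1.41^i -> [8.37, 11.8, 16.64, 23.46, 33.08]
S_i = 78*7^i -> [78, 546, 3822, 26754, 187278]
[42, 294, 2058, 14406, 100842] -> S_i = 42*7^i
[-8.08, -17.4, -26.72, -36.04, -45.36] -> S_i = -8.08 + -9.32*i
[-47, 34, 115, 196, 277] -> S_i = -47 + 81*i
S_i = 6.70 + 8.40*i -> [6.7, 15.1, 23.5, 31.9, 40.3]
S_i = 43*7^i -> [43, 301, 2107, 14749, 103243]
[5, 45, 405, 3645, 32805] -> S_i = 5*9^i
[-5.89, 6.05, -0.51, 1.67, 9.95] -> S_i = Random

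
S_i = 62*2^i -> [62, 124, 248, 496, 992]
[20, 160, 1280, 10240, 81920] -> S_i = 20*8^i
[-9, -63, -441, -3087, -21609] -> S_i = -9*7^i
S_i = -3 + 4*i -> [-3, 1, 5, 9, 13]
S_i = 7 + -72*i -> [7, -65, -137, -209, -281]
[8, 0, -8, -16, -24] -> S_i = 8 + -8*i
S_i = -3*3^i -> [-3, -9, -27, -81, -243]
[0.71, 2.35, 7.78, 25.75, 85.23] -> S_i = 0.71*3.31^i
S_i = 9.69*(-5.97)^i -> [9.69, -57.85, 345.36, -2061.8, 12308.95]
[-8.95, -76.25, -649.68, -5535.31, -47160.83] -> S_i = -8.95*8.52^i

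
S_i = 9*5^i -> [9, 45, 225, 1125, 5625]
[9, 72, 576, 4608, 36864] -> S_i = 9*8^i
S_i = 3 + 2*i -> [3, 5, 7, 9, 11]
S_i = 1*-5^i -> [1, -5, 25, -125, 625]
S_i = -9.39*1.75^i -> [-9.39, -16.43, -28.76, -50.32, -88.07]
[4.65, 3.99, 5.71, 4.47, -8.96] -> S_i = Random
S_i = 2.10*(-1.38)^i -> [2.1, -2.9, 4.0, -5.52, 7.62]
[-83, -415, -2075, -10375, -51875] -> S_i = -83*5^i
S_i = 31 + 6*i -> [31, 37, 43, 49, 55]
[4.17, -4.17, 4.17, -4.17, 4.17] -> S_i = 4.17*(-1.00)^i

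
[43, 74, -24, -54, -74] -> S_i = Random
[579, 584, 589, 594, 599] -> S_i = 579 + 5*i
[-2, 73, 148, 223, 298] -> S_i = -2 + 75*i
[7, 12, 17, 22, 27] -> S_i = 7 + 5*i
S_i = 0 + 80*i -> [0, 80, 160, 240, 320]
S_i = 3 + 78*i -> [3, 81, 159, 237, 315]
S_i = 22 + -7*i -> [22, 15, 8, 1, -6]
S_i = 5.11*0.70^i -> [5.11, 3.58, 2.5, 1.75, 1.23]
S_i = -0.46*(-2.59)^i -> [-0.46, 1.19, -3.09, 7.99, -20.7]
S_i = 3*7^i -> [3, 21, 147, 1029, 7203]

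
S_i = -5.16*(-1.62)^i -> [-5.16, 8.36, -13.54, 21.94, -35.54]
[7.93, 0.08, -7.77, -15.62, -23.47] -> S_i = 7.93 + -7.85*i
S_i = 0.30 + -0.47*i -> [0.3, -0.17, -0.64, -1.11, -1.58]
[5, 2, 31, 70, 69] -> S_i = Random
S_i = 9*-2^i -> [9, -18, 36, -72, 144]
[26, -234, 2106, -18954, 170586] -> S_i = 26*-9^i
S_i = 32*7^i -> [32, 224, 1568, 10976, 76832]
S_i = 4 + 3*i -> [4, 7, 10, 13, 16]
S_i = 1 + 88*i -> [1, 89, 177, 265, 353]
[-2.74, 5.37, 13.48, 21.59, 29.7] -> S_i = -2.74 + 8.11*i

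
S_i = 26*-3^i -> [26, -78, 234, -702, 2106]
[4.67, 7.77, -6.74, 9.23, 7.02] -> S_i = Random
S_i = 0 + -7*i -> [0, -7, -14, -21, -28]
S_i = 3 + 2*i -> [3, 5, 7, 9, 11]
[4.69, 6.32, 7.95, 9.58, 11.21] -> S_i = 4.69 + 1.63*i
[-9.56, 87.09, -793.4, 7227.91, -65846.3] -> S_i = -9.56*(-9.11)^i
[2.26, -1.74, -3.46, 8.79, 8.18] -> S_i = Random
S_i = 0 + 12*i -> [0, 12, 24, 36, 48]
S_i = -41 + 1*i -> [-41, -40, -39, -38, -37]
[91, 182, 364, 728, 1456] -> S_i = 91*2^i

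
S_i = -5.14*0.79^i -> [-5.14, -4.06, -3.21, -2.53, -2.0]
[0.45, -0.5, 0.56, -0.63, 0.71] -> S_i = 0.45*(-1.12)^i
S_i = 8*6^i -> [8, 48, 288, 1728, 10368]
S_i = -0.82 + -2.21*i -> [-0.82, -3.03, -5.24, -7.45, -9.66]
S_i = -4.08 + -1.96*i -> [-4.08, -6.04, -8.0, -9.96, -11.92]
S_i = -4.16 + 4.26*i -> [-4.16, 0.1, 4.36, 8.62, 12.88]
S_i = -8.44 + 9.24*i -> [-8.44, 0.8, 10.04, 19.28, 28.52]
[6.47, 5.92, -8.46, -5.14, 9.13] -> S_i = Random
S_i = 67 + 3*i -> [67, 70, 73, 76, 79]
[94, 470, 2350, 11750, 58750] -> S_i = 94*5^i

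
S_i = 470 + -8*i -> [470, 462, 454, 446, 438]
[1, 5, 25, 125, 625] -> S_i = 1*5^i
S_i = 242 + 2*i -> [242, 244, 246, 248, 250]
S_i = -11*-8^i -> [-11, 88, -704, 5632, -45056]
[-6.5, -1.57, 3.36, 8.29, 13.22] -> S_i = -6.50 + 4.93*i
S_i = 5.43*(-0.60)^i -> [5.43, -3.26, 1.95, -1.17, 0.7]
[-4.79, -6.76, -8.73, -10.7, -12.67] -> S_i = -4.79 + -1.97*i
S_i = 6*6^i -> [6, 36, 216, 1296, 7776]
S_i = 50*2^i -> [50, 100, 200, 400, 800]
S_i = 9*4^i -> [9, 36, 144, 576, 2304]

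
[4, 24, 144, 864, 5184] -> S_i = 4*6^i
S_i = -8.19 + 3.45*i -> [-8.19, -4.74, -1.29, 2.16, 5.61]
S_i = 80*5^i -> [80, 400, 2000, 10000, 50000]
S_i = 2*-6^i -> [2, -12, 72, -432, 2592]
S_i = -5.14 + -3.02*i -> [-5.14, -8.16, -11.18, -14.2, -17.22]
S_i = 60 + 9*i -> [60, 69, 78, 87, 96]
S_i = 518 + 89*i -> [518, 607, 696, 785, 874]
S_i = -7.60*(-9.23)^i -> [-7.6, 70.15, -647.47, 5976.11, -55159.51]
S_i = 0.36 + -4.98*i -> [0.36, -4.62, -9.6, -14.58, -19.56]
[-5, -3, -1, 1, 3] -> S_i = -5 + 2*i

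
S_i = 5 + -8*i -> [5, -3, -11, -19, -27]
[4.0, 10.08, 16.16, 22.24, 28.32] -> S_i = 4.00 + 6.08*i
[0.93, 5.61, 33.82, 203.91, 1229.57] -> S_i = 0.93*6.03^i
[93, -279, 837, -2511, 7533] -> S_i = 93*-3^i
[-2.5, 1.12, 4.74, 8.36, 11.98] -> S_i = -2.50 + 3.62*i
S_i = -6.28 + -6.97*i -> [-6.28, -13.25, -20.22, -27.19, -34.16]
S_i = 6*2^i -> [6, 12, 24, 48, 96]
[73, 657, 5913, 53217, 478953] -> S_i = 73*9^i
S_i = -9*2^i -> [-9, -18, -36, -72, -144]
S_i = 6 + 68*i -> [6, 74, 142, 210, 278]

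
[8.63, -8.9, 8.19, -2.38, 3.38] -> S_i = Random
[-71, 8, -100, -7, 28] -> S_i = Random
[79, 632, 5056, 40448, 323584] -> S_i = 79*8^i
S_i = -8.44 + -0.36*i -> [-8.44, -8.8, -9.16, -9.52, -9.88]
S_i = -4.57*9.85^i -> [-4.57, -45.01, -443.39, -4367.42, -43019.08]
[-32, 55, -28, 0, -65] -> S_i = Random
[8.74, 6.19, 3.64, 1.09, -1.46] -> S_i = 8.74 + -2.55*i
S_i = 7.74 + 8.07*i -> [7.74, 15.81, 23.88, 31.95, 40.02]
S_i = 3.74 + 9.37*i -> [3.74, 13.11, 22.48, 31.85, 41.22]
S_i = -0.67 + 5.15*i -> [-0.67, 4.48, 9.63, 14.78, 19.93]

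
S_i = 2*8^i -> [2, 16, 128, 1024, 8192]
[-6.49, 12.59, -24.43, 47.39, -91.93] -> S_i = -6.49*(-1.94)^i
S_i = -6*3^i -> [-6, -18, -54, -162, -486]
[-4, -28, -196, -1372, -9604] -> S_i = -4*7^i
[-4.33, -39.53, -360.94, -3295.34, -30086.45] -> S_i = -4.33*9.13^i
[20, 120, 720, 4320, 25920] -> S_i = 20*6^i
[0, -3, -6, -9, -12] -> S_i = 0 + -3*i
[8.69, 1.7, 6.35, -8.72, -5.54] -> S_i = Random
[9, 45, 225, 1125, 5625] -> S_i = 9*5^i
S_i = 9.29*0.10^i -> [9.29, 0.93, 0.09, 0.01, 0.0]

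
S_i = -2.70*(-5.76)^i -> [-2.7, 15.55, -89.58, 515.98, -2972.03]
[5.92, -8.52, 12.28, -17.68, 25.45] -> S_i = 5.92*(-1.44)^i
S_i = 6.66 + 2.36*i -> [6.66, 9.02, 11.38, 13.74, 16.1]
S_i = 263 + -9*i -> [263, 254, 245, 236, 227]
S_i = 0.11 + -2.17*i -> [0.11, -2.06, -4.23, -6.4, -8.57]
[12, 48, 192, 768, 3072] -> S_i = 12*4^i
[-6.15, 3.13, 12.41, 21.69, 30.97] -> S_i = -6.15 + 9.28*i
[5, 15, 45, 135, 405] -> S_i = 5*3^i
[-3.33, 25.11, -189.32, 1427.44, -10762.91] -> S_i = -3.33*(-7.54)^i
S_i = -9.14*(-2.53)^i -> [-9.14, 23.12, -58.5, 148.02, -374.48]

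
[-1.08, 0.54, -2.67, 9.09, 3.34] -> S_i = Random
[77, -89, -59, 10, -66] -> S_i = Random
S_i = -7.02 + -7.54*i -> [-7.02, -14.56, -22.1, -29.64, -37.18]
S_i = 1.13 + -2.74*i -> [1.13, -1.61, -4.35, -7.09, -9.83]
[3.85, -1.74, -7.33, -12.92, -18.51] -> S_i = 3.85 + -5.59*i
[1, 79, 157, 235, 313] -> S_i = 1 + 78*i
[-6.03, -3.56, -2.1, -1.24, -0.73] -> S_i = -6.03*0.59^i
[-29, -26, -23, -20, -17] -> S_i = -29 + 3*i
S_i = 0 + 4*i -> [0, 4, 8, 12, 16]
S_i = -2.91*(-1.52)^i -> [-2.91, 4.42, -6.72, 10.22, -15.53]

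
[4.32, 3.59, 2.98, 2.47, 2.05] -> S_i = 4.32*0.83^i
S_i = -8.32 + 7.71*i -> [-8.32, -0.61, 7.1, 14.81, 22.52]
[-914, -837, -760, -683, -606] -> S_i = -914 + 77*i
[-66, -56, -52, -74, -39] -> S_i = Random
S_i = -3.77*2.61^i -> [-3.77, -9.84, -25.68, -67.03, -174.95]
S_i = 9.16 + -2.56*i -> [9.16, 6.6, 4.04, 1.48, -1.08]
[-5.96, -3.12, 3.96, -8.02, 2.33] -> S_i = Random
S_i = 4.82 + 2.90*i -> [4.82, 7.72, 10.62, 13.52, 16.42]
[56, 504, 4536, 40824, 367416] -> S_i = 56*9^i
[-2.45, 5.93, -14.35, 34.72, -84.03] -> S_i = -2.45*(-2.42)^i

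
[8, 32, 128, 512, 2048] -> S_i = 8*4^i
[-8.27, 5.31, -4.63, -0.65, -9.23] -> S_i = Random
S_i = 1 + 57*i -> [1, 58, 115, 172, 229]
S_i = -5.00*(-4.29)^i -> [-5.0, 21.45, -92.02, 394.77, -1693.55]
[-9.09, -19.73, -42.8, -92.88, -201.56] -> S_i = -9.09*2.17^i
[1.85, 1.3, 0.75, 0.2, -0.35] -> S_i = 1.85 + -0.55*i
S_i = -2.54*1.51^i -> [-2.54, -3.84, -5.79, -8.75, -13.21]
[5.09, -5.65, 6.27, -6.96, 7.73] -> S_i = 5.09*(-1.11)^i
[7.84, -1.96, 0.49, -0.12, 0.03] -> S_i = 7.84*(-0.25)^i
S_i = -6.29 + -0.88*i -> [-6.29, -7.17, -8.05, -8.93, -9.81]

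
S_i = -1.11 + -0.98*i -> [-1.11, -2.09, -3.07, -4.05, -5.03]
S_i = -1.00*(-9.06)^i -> [-1.0, 9.06, -82.08, 743.68, -6737.72]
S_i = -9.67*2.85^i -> [-9.67, -27.56, -78.54, -223.85, -637.98]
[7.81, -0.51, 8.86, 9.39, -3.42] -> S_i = Random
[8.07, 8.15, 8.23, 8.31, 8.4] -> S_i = 8.07*1.01^i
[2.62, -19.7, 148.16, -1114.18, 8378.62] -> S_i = 2.62*(-7.52)^i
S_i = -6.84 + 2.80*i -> [-6.84, -4.04, -1.24, 1.56, 4.36]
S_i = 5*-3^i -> [5, -15, 45, -135, 405]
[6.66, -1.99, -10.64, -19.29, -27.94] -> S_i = 6.66 + -8.65*i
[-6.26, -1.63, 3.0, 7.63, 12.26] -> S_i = -6.26 + 4.63*i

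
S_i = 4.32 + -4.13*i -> [4.32, 0.19, -3.94, -8.07, -12.2]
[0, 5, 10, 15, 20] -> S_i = 0 + 5*i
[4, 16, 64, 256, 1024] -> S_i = 4*4^i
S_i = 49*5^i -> [49, 245, 1225, 6125, 30625]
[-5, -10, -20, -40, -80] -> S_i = -5*2^i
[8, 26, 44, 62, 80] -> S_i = 8 + 18*i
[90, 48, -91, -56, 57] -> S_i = Random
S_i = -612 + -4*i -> [-612, -616, -620, -624, -628]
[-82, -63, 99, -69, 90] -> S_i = Random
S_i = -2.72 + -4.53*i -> [-2.72, -7.25, -11.78, -16.31, -20.84]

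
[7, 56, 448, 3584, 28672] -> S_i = 7*8^i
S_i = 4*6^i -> [4, 24, 144, 864, 5184]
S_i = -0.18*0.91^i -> [-0.18, -0.16, -0.15, -0.14, -0.12]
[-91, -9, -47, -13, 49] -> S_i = Random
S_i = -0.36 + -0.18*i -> [-0.36, -0.54, -0.72, -0.9, -1.08]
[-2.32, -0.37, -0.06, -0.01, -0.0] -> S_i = -2.32*0.16^i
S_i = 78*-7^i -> [78, -546, 3822, -26754, 187278]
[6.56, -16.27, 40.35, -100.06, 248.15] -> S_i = 6.56*(-2.48)^i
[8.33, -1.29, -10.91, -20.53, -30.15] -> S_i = 8.33 + -9.62*i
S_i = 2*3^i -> [2, 6, 18, 54, 162]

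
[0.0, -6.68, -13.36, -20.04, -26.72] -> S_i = 0.00 + -6.68*i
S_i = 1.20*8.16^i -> [1.2, 9.79, 79.9, 652.01, 5320.37]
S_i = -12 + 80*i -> [-12, 68, 148, 228, 308]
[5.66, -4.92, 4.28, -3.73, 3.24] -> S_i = 5.66*(-0.87)^i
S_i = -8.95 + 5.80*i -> [-8.95, -3.15, 2.65, 8.45, 14.25]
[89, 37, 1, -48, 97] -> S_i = Random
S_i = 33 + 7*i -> [33, 40, 47, 54, 61]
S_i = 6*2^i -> [6, 12, 24, 48, 96]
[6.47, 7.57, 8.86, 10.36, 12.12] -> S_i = 6.47*1.17^i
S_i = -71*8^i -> [-71, -568, -4544, -36352, -290816]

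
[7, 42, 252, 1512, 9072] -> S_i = 7*6^i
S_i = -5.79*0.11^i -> [-5.79, -0.64, -0.07, -0.01, -0.0]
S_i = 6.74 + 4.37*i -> [6.74, 11.11, 15.48, 19.85, 24.22]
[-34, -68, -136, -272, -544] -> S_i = -34*2^i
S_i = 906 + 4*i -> [906, 910, 914, 918, 922]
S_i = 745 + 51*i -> [745, 796, 847, 898, 949]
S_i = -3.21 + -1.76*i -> [-3.21, -4.97, -6.73, -8.49, -10.25]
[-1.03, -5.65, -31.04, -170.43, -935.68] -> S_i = -1.03*5.49^i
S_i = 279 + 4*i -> [279, 283, 287, 291, 295]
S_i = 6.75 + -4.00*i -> [6.75, 2.75, -1.25, -5.25, -9.25]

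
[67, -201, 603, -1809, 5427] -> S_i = 67*-3^i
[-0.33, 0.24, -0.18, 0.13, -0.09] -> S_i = -0.33*(-0.73)^i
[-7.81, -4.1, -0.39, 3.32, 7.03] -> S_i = -7.81 + 3.71*i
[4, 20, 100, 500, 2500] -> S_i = 4*5^i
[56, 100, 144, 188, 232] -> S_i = 56 + 44*i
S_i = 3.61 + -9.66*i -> [3.61, -6.05, -15.71, -25.37, -35.03]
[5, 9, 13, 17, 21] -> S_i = 5 + 4*i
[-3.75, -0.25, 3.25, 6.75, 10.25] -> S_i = -3.75 + 3.50*i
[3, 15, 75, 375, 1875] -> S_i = 3*5^i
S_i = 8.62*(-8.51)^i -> [8.62, -73.36, 624.26, -5312.46, 45209.06]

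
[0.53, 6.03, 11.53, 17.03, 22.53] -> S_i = 0.53 + 5.50*i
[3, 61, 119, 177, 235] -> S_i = 3 + 58*i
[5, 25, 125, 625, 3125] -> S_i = 5*5^i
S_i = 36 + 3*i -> [36, 39, 42, 45, 48]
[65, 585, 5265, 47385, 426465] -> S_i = 65*9^i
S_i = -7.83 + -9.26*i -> [-7.83, -17.09, -26.35, -35.61, -44.87]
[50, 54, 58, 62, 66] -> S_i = 50 + 4*i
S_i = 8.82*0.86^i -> [8.82, 7.59, 6.52, 5.61, 4.82]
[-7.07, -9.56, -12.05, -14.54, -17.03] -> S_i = -7.07 + -2.49*i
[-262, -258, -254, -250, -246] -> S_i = -262 + 4*i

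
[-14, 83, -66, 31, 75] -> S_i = Random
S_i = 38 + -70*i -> [38, -32, -102, -172, -242]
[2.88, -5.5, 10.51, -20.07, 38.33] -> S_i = 2.88*(-1.91)^i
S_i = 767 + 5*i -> [767, 772, 777, 782, 787]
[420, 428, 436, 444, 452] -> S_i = 420 + 8*i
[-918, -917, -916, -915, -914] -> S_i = -918 + 1*i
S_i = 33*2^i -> [33, 66, 132, 264, 528]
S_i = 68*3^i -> [68, 204, 612, 1836, 5508]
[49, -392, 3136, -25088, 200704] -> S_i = 49*-8^i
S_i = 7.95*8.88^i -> [7.95, 70.6, 626.89, 5566.81, 49433.23]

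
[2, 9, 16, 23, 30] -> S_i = 2 + 7*i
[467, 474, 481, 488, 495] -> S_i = 467 + 7*i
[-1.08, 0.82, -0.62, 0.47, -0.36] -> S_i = -1.08*(-0.76)^i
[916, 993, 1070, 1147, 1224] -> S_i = 916 + 77*i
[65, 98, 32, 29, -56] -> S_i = Random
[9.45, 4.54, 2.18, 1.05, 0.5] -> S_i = 9.45*0.48^i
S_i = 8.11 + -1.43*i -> [8.11, 6.68, 5.25, 3.82, 2.39]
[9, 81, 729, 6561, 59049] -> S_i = 9*9^i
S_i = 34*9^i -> [34, 306, 2754, 24786, 223074]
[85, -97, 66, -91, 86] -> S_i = Random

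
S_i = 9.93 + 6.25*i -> [9.93, 16.18, 22.43, 28.68, 34.93]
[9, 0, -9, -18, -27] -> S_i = 9 + -9*i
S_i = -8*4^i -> [-8, -32, -128, -512, -2048]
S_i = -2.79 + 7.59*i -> [-2.79, 4.8, 12.39, 19.98, 27.57]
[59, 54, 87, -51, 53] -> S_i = Random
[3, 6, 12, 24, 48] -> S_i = 3*2^i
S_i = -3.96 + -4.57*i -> [-3.96, -8.53, -13.1, -17.67, -22.24]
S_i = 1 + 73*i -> [1, 74, 147, 220, 293]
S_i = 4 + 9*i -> [4, 13, 22, 31, 40]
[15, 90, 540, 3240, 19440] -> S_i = 15*6^i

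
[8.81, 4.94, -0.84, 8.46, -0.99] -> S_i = Random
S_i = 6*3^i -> [6, 18, 54, 162, 486]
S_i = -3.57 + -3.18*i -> [-3.57, -6.75, -9.93, -13.11, -16.29]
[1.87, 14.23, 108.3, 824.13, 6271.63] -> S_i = 1.87*7.61^i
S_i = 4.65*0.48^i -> [4.65, 2.23, 1.07, 0.51, 0.25]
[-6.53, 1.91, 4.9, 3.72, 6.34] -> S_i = Random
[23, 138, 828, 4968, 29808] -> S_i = 23*6^i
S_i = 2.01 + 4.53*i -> [2.01, 6.54, 11.07, 15.6, 20.13]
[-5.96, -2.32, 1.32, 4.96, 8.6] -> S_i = -5.96 + 3.64*i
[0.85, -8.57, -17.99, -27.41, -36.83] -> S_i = 0.85 + -9.42*i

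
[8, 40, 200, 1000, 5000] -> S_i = 8*5^i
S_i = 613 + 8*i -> [613, 621, 629, 637, 645]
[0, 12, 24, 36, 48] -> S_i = 0 + 12*i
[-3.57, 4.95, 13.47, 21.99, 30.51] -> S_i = -3.57 + 8.52*i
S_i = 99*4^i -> [99, 396, 1584, 6336, 25344]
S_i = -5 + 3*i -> [-5, -2, 1, 4, 7]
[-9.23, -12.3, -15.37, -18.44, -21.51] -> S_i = -9.23 + -3.07*i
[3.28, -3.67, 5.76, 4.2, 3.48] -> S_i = Random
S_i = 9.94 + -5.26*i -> [9.94, 4.68, -0.58, -5.84, -11.1]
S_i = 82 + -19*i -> [82, 63, 44, 25, 6]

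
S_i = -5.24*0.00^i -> [-5.24, -0.0, -0.0, -0.0, -0.0]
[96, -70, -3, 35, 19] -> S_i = Random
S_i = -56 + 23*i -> [-56, -33, -10, 13, 36]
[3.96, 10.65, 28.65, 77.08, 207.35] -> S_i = 3.96*2.69^i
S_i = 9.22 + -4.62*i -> [9.22, 4.6, -0.02, -4.64, -9.26]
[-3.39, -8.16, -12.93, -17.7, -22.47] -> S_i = -3.39 + -4.77*i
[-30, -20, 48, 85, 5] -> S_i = Random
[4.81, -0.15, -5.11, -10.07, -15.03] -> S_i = 4.81 + -4.96*i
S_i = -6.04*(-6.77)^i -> [-6.04, 40.89, -276.83, 1874.14, -12687.95]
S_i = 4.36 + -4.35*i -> [4.36, 0.01, -4.34, -8.69, -13.04]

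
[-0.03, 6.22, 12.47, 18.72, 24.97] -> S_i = -0.03 + 6.25*i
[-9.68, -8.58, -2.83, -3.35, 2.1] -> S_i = Random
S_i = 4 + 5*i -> [4, 9, 14, 19, 24]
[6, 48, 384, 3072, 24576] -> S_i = 6*8^i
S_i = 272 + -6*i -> [272, 266, 260, 254, 248]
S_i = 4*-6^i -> [4, -24, 144, -864, 5184]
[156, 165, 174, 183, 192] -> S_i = 156 + 9*i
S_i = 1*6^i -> [1, 6, 36, 216, 1296]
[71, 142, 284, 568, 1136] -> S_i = 71*2^i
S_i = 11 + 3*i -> [11, 14, 17, 20, 23]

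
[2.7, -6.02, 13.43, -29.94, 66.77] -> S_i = 2.70*(-2.23)^i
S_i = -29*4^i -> [-29, -116, -464, -1856, -7424]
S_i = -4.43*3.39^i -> [-4.43, -15.02, -50.91, -172.58, -585.06]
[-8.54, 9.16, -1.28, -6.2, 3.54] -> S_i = Random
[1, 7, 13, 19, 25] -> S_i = 1 + 6*i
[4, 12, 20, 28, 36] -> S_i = 4 + 8*i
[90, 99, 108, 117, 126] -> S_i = 90 + 9*i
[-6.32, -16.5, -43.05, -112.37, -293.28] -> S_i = -6.32*2.61^i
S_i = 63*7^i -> [63, 441, 3087, 21609, 151263]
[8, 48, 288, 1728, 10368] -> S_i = 8*6^i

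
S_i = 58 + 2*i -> [58, 60, 62, 64, 66]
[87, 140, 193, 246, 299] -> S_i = 87 + 53*i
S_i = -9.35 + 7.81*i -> [-9.35, -1.54, 6.27, 14.08, 21.89]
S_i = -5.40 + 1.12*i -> [-5.4, -4.28, -3.16, -2.04, -0.92]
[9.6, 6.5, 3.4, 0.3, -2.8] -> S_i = 9.60 + -3.10*i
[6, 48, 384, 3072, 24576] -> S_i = 6*8^i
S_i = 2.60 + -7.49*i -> [2.6, -4.89, -12.38, -19.87, -27.36]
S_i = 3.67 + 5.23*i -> [3.67, 8.9, 14.13, 19.36, 24.59]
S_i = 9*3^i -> [9, 27, 81, 243, 729]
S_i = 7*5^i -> [7, 35, 175, 875, 4375]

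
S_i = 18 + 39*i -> [18, 57, 96, 135, 174]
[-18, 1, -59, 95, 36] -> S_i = Random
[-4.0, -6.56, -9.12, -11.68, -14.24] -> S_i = -4.00 + -2.56*i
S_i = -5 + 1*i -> [-5, -4, -3, -2, -1]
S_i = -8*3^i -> [-8, -24, -72, -216, -648]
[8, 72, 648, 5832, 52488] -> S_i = 8*9^i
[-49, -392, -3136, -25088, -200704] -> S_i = -49*8^i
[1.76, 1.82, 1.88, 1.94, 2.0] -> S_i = 1.76 + 0.06*i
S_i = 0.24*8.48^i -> [0.24, 2.04, 17.26, 146.35, 1241.07]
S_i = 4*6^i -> [4, 24, 144, 864, 5184]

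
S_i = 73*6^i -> [73, 438, 2628, 15768, 94608]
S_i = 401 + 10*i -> [401, 411, 421, 431, 441]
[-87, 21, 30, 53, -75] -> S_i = Random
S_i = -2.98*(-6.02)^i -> [-2.98, 17.94, -108.0, 650.14, -3913.83]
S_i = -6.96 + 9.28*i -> [-6.96, 2.32, 11.6, 20.88, 30.16]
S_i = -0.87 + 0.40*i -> [-0.87, -0.47, -0.07, 0.33, 0.73]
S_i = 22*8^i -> [22, 176, 1408, 11264, 90112]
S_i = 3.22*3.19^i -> [3.22, 10.27, 32.77, 104.53, 333.44]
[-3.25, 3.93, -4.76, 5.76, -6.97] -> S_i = -3.25*(-1.21)^i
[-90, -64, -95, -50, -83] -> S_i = Random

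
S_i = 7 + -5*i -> [7, 2, -3, -8, -13]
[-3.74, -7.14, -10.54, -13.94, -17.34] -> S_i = -3.74 + -3.40*i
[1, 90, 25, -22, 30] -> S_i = Random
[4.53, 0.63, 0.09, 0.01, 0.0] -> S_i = 4.53*0.14^i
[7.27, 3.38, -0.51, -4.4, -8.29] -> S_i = 7.27 + -3.89*i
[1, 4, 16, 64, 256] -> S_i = 1*4^i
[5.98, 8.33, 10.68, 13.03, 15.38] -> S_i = 5.98 + 2.35*i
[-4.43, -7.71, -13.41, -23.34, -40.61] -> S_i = -4.43*1.74^i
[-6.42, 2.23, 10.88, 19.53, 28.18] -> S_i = -6.42 + 8.65*i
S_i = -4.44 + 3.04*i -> [-4.44, -1.4, 1.64, 4.68, 7.72]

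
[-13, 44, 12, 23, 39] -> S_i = Random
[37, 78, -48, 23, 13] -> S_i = Random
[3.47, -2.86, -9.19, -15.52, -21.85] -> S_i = 3.47 + -6.33*i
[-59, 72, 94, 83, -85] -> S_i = Random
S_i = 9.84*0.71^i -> [9.84, 6.99, 4.96, 3.52, 2.5]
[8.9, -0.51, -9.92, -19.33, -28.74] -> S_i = 8.90 + -9.41*i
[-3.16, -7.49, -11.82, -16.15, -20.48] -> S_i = -3.16 + -4.33*i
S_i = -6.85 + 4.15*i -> [-6.85, -2.7, 1.45, 5.6, 9.75]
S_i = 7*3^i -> [7, 21, 63, 189, 567]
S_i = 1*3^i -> [1, 3, 9, 27, 81]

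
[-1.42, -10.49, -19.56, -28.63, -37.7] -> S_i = -1.42 + -9.07*i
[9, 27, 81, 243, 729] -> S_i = 9*3^i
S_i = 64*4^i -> [64, 256, 1024, 4096, 16384]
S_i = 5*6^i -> [5, 30, 180, 1080, 6480]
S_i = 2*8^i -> [2, 16, 128, 1024, 8192]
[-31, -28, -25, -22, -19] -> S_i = -31 + 3*i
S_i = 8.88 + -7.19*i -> [8.88, 1.69, -5.5, -12.69, -19.88]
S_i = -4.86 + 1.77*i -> [-4.86, -3.09, -1.32, 0.45, 2.22]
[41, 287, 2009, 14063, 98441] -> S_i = 41*7^i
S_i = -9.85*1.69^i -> [-9.85, -16.65, -28.13, -47.54, -80.35]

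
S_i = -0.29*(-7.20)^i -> [-0.29, 2.09, -15.03, 108.24, -779.34]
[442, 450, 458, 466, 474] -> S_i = 442 + 8*i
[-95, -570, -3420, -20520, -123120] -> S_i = -95*6^i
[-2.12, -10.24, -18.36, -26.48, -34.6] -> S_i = -2.12 + -8.12*i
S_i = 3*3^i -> [3, 9, 27, 81, 243]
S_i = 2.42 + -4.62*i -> [2.42, -2.2, -6.82, -11.44, -16.06]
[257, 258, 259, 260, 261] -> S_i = 257 + 1*i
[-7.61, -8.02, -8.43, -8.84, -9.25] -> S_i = -7.61 + -0.41*i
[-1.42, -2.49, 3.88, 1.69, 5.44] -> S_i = Random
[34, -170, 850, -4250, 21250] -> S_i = 34*-5^i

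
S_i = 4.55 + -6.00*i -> [4.55, -1.45, -7.45, -13.45, -19.45]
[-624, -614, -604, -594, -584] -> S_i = -624 + 10*i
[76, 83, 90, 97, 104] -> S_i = 76 + 7*i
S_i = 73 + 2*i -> [73, 75, 77, 79, 81]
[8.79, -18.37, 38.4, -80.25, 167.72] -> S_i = 8.79*(-2.09)^i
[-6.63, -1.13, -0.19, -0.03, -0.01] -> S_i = -6.63*0.17^i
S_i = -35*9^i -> [-35, -315, -2835, -25515, -229635]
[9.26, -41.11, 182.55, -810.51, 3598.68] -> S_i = 9.26*(-4.44)^i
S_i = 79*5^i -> [79, 395, 1975, 9875, 49375]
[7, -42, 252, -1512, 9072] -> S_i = 7*-6^i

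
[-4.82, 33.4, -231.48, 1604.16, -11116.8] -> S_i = -4.82*(-6.93)^i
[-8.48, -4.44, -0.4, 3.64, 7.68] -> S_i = -8.48 + 4.04*i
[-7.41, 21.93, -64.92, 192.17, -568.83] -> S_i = -7.41*(-2.96)^i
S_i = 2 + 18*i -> [2, 20, 38, 56, 74]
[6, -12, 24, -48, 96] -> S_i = 6*-2^i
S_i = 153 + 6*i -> [153, 159, 165, 171, 177]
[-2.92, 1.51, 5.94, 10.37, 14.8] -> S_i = -2.92 + 4.43*i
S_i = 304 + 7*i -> [304, 311, 318, 325, 332]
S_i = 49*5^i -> [49, 245, 1225, 6125, 30625]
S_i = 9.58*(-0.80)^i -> [9.58, -7.66, 6.13, -4.9, 3.92]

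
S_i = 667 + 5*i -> [667, 672, 677, 682, 687]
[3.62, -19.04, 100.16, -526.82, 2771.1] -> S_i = 3.62*(-5.26)^i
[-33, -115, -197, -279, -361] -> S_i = -33 + -82*i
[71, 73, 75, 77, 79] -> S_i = 71 + 2*i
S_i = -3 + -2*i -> [-3, -5, -7, -9, -11]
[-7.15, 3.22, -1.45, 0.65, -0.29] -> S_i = -7.15*(-0.45)^i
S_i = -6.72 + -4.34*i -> [-6.72, -11.06, -15.4, -19.74, -24.08]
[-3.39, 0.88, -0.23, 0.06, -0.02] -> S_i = -3.39*(-0.26)^i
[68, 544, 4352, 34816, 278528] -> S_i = 68*8^i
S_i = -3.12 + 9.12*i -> [-3.12, 6.0, 15.12, 24.24, 33.36]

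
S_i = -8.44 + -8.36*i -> [-8.44, -16.8, -25.16, -33.52, -41.88]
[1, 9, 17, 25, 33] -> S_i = 1 + 8*i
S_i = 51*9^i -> [51, 459, 4131, 37179, 334611]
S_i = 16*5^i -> [16, 80, 400, 2000, 10000]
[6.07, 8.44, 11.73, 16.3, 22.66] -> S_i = 6.07*1.39^i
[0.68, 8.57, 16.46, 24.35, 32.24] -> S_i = 0.68 + 7.89*i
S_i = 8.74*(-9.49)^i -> [8.74, -82.94, 787.13, -7469.82, 70888.58]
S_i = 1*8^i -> [1, 8, 64, 512, 4096]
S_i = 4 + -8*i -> [4, -4, -12, -20, -28]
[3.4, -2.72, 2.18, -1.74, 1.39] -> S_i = 3.40*(-0.80)^i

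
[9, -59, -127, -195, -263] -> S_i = 9 + -68*i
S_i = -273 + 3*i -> [-273, -270, -267, -264, -261]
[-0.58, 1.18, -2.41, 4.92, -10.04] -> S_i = -0.58*(-2.04)^i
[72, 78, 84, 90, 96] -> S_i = 72 + 6*i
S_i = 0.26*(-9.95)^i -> [0.26, -2.59, 25.74, -256.12, 2548.39]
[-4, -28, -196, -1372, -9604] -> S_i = -4*7^i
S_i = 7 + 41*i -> [7, 48, 89, 130, 171]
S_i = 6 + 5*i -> [6, 11, 16, 21, 26]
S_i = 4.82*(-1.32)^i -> [4.82, -6.36, 8.4, -11.09, 14.63]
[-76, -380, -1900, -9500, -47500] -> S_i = -76*5^i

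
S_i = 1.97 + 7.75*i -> [1.97, 9.72, 17.47, 25.22, 32.97]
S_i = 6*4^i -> [6, 24, 96, 384, 1536]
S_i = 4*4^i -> [4, 16, 64, 256, 1024]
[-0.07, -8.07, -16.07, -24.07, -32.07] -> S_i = -0.07 + -8.00*i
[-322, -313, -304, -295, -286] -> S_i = -322 + 9*i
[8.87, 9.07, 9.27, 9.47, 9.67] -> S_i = 8.87 + 0.20*i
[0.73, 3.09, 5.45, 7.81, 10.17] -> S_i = 0.73 + 2.36*i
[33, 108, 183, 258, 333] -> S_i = 33 + 75*i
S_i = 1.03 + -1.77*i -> [1.03, -0.74, -2.51, -4.28, -6.05]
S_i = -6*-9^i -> [-6, 54, -486, 4374, -39366]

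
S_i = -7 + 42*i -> [-7, 35, 77, 119, 161]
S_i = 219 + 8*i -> [219, 227, 235, 243, 251]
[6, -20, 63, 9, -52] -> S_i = Random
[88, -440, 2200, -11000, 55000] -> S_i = 88*-5^i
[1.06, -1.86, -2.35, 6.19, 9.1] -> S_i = Random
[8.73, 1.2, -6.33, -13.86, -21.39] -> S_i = 8.73 + -7.53*i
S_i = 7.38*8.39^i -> [7.38, 61.92, 519.49, 4358.55, 36568.25]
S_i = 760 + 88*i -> [760, 848, 936, 1024, 1112]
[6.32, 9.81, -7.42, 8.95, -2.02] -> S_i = Random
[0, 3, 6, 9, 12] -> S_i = 0 + 3*i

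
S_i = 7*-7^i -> [7, -49, 343, -2401, 16807]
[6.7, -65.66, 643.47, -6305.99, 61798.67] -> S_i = 6.70*(-9.80)^i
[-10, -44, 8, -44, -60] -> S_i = Random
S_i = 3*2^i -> [3, 6, 12, 24, 48]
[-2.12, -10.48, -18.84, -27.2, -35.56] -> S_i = -2.12 + -8.36*i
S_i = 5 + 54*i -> [5, 59, 113, 167, 221]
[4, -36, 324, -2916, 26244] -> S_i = 4*-9^i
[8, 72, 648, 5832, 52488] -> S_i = 8*9^i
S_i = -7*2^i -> [-7, -14, -28, -56, -112]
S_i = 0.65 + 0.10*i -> [0.65, 0.75, 0.85, 0.95, 1.05]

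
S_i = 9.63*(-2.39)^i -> [9.63, -23.02, 55.01, -131.47, 314.21]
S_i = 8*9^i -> [8, 72, 648, 5832, 52488]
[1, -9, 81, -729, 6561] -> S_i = 1*-9^i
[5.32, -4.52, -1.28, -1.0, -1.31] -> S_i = Random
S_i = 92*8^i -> [92, 736, 5888, 47104, 376832]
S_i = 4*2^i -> [4, 8, 16, 32, 64]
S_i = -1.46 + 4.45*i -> [-1.46, 2.99, 7.44, 11.89, 16.34]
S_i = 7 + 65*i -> [7, 72, 137, 202, 267]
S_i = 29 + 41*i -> [29, 70, 111, 152, 193]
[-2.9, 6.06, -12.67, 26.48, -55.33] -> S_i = -2.90*(-2.09)^i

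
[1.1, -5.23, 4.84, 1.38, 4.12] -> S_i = Random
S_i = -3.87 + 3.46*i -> [-3.87, -0.41, 3.05, 6.51, 9.97]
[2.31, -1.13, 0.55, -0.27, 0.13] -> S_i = 2.31*(-0.49)^i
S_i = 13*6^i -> [13, 78, 468, 2808, 16848]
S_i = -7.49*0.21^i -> [-7.49, -1.57, -0.33, -0.07, -0.01]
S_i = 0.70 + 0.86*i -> [0.7, 1.56, 2.42, 3.28, 4.14]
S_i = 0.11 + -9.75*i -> [0.11, -9.64, -19.39, -29.14, -38.89]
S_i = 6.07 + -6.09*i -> [6.07, -0.02, -6.11, -12.2, -18.29]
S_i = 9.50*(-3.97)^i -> [9.5, -37.72, 149.73, -594.42, 2359.86]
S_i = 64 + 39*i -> [64, 103, 142, 181, 220]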